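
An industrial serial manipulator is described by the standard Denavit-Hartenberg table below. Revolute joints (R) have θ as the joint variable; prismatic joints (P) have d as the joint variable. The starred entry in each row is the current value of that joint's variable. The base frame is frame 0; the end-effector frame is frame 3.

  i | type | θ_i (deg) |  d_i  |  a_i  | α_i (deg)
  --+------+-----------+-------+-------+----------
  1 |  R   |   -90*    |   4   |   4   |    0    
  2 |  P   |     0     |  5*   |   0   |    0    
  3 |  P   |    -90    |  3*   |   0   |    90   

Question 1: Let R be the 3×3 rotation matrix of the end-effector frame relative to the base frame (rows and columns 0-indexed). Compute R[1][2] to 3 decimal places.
1.000

End-effector z-axis (col 2 of R) = (-0.0000,1.0000,0.0000)
R[1][2] = 1.0000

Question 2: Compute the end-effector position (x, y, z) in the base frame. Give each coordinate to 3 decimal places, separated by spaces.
after link 1: o_1 = (0.0000, -4.0000, 4.0000)
after link 2: o_2 = (0.0000, -4.0000, 9.0000)
after link 3: o_3 = (0.0000, -4.0000, 12.0000)

0.000 -4.000 12.000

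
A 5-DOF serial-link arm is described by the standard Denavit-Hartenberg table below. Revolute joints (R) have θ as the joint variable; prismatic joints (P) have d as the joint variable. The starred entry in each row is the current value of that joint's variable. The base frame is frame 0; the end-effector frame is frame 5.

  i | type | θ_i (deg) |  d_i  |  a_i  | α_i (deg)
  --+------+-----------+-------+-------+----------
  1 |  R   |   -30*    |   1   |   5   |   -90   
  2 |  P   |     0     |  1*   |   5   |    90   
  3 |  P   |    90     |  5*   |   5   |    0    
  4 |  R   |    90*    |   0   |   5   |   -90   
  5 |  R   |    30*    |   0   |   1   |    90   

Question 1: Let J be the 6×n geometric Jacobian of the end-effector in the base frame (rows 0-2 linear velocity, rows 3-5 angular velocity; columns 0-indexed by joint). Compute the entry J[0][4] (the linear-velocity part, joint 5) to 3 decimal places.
0.433

axis z_4 = (-0.5000,-0.8660,0.0000); lever o_n−o_4 = (-0.7500,0.4330,-0.5000)
cross product → J_v[:, 4] = (0.4330,-0.2500,-0.8660)
J_ω[:, 4] = z_4
entry J[0][4] = 0.4330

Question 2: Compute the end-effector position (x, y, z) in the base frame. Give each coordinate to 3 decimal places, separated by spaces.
6.580 3.129 5.500

after link 1: o_1 = (4.3301, -2.5000, 1.0000)
after link 2: o_2 = (9.1603, -4.1340, 1.0000)
after link 3: o_3 = (11.6603, 0.1962, 6.0000)
after link 4: o_4 = (7.3301, 2.6962, 6.0000)
after link 5: o_5 = (6.5801, 3.1292, 5.5000)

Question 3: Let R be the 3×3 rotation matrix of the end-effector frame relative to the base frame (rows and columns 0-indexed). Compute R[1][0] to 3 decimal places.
0.433

End-effector x-axis (col 0 of R) = (-0.7500,0.4330,-0.5000)
R[1][0] = 0.4330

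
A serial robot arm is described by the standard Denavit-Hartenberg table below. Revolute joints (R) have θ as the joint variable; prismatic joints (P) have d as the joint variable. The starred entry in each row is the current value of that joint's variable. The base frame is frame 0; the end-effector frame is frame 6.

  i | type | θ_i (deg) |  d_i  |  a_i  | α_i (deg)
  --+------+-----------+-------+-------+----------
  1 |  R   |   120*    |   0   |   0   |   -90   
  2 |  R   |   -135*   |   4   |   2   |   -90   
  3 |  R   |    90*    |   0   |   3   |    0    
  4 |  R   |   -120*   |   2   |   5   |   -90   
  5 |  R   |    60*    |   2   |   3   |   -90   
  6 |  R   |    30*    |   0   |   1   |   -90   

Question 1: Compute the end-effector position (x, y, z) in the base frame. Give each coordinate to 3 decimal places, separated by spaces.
0.829 -7.770 5.237

after link 1: o_1 = (0.0000, 0.0000, 0.0000)
after link 2: o_2 = (-2.7570, -3.2247, 1.4142)
after link 3: o_3 = (-0.1589, -1.7247, 1.4142)
after link 4: o_4 = (-1.5002, -4.4017, 5.8903)
after link 5: o_5 = (1.0817, -6.9095, 5.6788)
after link 6: o_6 = (0.8286, -7.7701, 5.2369)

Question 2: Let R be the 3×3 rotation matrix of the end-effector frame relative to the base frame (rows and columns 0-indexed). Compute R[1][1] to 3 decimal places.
-0.370

End-effector y-axis (col 1 of R) = (-0.2866,-0.3696,0.8839)
R[1][1] = -0.3696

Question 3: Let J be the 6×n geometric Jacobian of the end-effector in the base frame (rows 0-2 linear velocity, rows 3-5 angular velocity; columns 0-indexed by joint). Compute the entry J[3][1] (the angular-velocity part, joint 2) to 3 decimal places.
axis z_1 = (-0.8660,-0.5000,0.0000); lever o_n−o_1 = (0.8286,-7.7701,5.2369)
cross product → J_v[:, 1] = (-2.6184,4.5353,7.1434)
J_ω[:, 1] = z_1
entry J[3][1] = -0.8660

-0.866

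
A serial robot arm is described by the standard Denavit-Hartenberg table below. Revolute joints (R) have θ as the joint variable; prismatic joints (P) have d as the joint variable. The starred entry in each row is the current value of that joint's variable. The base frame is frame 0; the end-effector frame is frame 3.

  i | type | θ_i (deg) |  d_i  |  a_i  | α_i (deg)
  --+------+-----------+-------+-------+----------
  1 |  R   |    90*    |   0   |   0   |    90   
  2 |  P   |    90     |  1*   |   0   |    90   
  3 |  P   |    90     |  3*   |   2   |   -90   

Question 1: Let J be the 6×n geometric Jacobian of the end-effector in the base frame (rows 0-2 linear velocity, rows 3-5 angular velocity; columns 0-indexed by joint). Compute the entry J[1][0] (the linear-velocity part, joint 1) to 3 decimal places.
axis z_0 = ẑ; lever o_n−o_0 = (3.0000,3.0000,0.0000)
cross product → J_v[:, 0] = (-3.0000,3.0000,0.0000)
J_ω[:, 0] = z_0
entry J[1][0] = 3.0000

3.000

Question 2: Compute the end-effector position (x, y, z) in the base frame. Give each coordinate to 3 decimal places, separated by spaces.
3.000 3.000 0.000

after link 1: o_1 = (0.0000, 0.0000, 0.0000)
after link 2: o_2 = (1.0000, -0.0000, 0.0000)
after link 3: o_3 = (3.0000, 3.0000, 0.0000)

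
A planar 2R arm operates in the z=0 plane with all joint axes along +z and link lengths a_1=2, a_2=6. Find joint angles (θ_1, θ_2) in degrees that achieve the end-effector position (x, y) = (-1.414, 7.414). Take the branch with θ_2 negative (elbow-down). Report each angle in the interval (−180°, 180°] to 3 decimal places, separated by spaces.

135.009 -45.013

cos θ_2 = (56.9668−2²−6²)/(2·2·6) = 0.7069; θ_2 = -45.0127° (elbow-down)
β = atan2(7.4140,-1.4140) = 100.7978°; ψ = atan2(-4.2436,6.2417) = -34.2109°
θ_1 = β − ψ = 135.0087°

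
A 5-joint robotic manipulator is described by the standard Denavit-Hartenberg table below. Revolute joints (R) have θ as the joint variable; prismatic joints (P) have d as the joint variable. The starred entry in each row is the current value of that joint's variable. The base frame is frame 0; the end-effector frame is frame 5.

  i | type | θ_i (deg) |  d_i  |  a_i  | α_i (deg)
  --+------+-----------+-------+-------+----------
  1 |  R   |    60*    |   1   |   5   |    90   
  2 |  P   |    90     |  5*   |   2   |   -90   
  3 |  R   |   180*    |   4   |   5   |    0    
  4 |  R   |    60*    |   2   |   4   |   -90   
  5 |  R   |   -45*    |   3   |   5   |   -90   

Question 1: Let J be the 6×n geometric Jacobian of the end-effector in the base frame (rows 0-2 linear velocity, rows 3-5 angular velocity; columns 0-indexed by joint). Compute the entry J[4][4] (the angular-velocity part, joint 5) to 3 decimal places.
axis z_4 = (0.4330,-0.2500,0.8660); lever o_n−o_4 = (2.1829,-5.3428,0.8303)
cross product → J_v[:, 4] = (4.4194,1.5309,-1.7678)
J_ω[:, 4] = z_4
entry J[4][4] = -0.2500

-0.250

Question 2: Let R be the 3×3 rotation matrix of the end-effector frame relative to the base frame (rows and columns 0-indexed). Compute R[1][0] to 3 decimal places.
-0.919

End-effector x-axis (col 0 of R) = (0.1768,-0.9186,-0.3536)
R[1][0] = -0.9186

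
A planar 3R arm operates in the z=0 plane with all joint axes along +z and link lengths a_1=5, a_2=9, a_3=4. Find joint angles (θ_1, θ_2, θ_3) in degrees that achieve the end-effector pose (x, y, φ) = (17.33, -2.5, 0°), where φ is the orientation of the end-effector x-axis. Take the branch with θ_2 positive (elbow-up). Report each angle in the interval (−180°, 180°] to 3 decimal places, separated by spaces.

wrist centre = target − a_3·(cos φ, sin φ) = (13.3300, -2.5000)
cos θ_2 = (183.9389−5²−9²)/(2·5·9) = 0.8660; θ_2 = 30.0043° (elbow-up)
β = atan2(-2.5000,13.3300) = -10.6223°; ψ = atan2(4.5006,12.7939) = 19.3807°
θ_1 = β − ψ = -30.0029°
θ_3 = φ − θ_1 − θ_2 = -0.0014° (wrapped to (-180°,180°])

-30.003 30.004 -0.001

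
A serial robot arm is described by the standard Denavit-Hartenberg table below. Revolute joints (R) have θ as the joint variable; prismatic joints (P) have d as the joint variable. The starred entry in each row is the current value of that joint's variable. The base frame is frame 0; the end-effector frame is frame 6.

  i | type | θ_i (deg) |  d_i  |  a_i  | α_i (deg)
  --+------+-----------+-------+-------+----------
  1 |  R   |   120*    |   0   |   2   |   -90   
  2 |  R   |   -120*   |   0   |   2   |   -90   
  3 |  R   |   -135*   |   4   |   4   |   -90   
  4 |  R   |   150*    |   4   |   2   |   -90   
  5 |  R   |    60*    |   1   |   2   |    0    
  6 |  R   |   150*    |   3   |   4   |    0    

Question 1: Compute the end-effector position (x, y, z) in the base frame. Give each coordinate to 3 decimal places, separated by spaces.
-7.587 3.709 6.723

after link 1: o_1 = (-1.0000, 1.7321, 0.0000)
after link 2: o_2 = (-0.5000, 0.8660, 1.7321)
after link 3: o_3 = (-5.3886, 3.6766, 1.2826)
after link 4: o_4 = (-5.3312, 0.3696, 4.2927)
after link 5: o_5 = (-3.6572, 1.8516, 4.2516)
after link 6: o_6 = (-7.5871, 3.7086, 6.7228)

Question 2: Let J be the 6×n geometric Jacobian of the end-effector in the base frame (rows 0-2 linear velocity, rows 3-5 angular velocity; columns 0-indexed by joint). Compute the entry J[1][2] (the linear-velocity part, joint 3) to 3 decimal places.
axis z_2 = (-0.4330,0.7500,0.5000); lever o_n−o_2 = (-7.0871,2.8426,4.9908)
cross product → J_v[:, 2] = (2.3218,-1.3825,4.0844)
J_ω[:, 2] = z_2
entry J[1][2] = -1.3825

-1.382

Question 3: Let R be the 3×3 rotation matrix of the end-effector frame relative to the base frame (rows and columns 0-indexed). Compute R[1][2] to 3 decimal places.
0.673

End-effector z-axis (col 2 of R) = (0.0196,0.6732,0.7392)
R[1][2] = 0.6732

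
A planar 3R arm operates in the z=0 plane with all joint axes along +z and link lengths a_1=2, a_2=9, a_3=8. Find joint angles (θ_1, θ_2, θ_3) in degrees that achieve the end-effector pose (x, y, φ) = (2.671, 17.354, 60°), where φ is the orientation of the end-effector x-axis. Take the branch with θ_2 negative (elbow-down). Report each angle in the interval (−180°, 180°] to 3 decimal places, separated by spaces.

134.517 -44.983 -29.534

wrist centre = target − a_3·(cos φ, sin φ) = (-1.3290, 10.4258)
cos θ_2 = (110.4635−2²−9²)/(2·2·9) = 0.7073; θ_2 = -44.9828° (elbow-down)
β = atan2(10.4258,-1.3290) = 97.2644°; ψ = atan2(-6.3621,8.3659) = -37.2522°
θ_1 = β − ψ = 134.5166°
θ_3 = φ − θ_1 − θ_2 = -29.5338° (wrapped to (-180°,180°])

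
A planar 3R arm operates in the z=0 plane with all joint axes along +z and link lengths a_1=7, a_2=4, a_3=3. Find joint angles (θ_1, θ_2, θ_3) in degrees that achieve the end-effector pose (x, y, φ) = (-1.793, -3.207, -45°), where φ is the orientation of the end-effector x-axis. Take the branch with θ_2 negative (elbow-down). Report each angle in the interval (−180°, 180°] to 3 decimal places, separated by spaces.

-135.006 -150.004 -119.990

wrist centre = target − a_3·(cos φ, sin φ) = (-3.9143, -1.0857)
cos θ_2 = (16.5006−7²−4²)/(2·7·4) = -0.8661; θ_2 = -150.0040° (elbow-down)
β = atan2(-1.0857,-3.9143) = -164.4981°; ψ = atan2(-1.9998,3.5358) = -29.4917°
θ_1 = β − ψ = -135.0064°
θ_3 = φ − θ_1 − θ_2 = -119.9896° (wrapped to (-180°,180°])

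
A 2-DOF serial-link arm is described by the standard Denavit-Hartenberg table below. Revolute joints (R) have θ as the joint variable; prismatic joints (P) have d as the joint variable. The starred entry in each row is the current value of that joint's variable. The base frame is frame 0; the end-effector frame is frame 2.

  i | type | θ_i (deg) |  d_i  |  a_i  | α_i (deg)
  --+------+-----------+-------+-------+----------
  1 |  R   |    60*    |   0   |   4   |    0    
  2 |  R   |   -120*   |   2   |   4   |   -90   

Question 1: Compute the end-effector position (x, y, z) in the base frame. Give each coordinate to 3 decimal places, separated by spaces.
after link 1: o_1 = (2.0000, 3.4641, 0.0000)
after link 2: o_2 = (4.0000, 0.0000, 2.0000)

4.000 0.000 2.000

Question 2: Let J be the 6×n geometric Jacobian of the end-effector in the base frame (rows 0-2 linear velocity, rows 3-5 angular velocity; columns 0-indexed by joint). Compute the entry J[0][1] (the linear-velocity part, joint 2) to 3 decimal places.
axis z_1 = (0.0000,0.0000,1.0000); lever o_n−o_1 = (2.0000,-3.4641,2.0000)
cross product → J_v[:, 1] = (3.4641,2.0000,-0.0000)
J_ω[:, 1] = z_1
entry J[0][1] = 3.4641

3.464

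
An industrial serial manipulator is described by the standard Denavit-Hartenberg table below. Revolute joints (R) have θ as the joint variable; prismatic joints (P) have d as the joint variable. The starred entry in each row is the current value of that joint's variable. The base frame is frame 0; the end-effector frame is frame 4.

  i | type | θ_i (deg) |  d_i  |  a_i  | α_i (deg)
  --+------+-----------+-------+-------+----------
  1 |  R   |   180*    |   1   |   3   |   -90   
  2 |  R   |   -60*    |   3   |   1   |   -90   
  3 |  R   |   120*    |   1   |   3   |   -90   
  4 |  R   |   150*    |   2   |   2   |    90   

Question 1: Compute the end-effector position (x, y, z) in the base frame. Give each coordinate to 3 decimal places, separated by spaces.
after link 1: o_1 = (-3.0000, 0.0000, 1.0000)
after link 2: o_2 = (-3.5000, -3.0000, 1.8660)
after link 3: o_3 = (-3.6160, -0.4019, 0.0670)
after link 4: o_4 = (-2.3170, -2.9019, -0.1830)

-2.317 -2.902 -0.183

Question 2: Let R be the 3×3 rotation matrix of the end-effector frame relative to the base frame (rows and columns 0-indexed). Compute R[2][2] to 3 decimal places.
End-effector z-axis (col 2 of R) = (0.8750,0.4330,0.2165)
R[2][2] = 0.2165

0.217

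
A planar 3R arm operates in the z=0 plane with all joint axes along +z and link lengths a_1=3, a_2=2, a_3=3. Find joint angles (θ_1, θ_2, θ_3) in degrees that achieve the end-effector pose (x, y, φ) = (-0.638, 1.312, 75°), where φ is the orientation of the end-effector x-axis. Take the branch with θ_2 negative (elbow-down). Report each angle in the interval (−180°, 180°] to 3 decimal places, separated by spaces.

wrist centre = target − a_3·(cos φ, sin φ) = (-1.4145, -1.5858)
cos θ_2 = (4.5154−3²−2²)/(2·3·2) = -0.7071; θ_2 = -134.9955° (elbow-down)
β = atan2(-1.5858,-1.4145) = -131.7318°; ψ = atan2(-1.4143,1.5859) = -41.7270°
θ_1 = β − ψ = -90.0048°
θ_3 = φ − θ_1 − θ_2 = -59.9996° (wrapped to (-180°,180°])

-90.005 -134.996 -60.000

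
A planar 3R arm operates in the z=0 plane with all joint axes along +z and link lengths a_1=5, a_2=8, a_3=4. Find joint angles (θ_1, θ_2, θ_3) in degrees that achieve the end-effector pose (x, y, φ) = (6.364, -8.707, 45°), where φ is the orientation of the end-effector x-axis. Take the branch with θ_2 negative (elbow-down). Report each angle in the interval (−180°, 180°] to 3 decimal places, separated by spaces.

-44.998 -45.002 135.000

wrist centre = target − a_3·(cos φ, sin φ) = (3.5356, -11.5354)
cos θ_2 = (145.5664−5²−8²)/(2·5·8) = 0.7071; θ_2 = -45.0022° (elbow-down)
β = atan2(-11.5354,3.5356) = -72.9599°; ψ = atan2(-5.6571,10.6566) = -27.9616°
θ_1 = β − ψ = -44.9983°
θ_3 = φ − θ_1 − θ_2 = 135.0005° (wrapped to (-180°,180°])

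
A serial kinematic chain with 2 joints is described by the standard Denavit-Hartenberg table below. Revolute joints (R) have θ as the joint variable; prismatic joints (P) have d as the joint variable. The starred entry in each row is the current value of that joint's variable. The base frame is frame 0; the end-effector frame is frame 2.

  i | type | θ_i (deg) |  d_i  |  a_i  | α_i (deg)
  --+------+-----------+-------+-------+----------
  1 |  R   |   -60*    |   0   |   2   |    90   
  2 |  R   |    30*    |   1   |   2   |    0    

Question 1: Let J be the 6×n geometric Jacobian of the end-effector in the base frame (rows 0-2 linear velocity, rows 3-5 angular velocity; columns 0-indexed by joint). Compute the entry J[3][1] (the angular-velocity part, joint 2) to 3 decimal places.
axis z_1 = (-0.8660,-0.5000,0.0000); lever o_n−o_1 = (0.0000,-2.0000,1.0000)
cross product → J_v[:, 1] = (-0.5000,0.8660,1.7321)
J_ω[:, 1] = z_1
entry J[3][1] = -0.8660

-0.866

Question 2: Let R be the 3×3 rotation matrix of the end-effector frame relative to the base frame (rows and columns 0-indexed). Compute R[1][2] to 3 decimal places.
-0.500

End-effector z-axis (col 2 of R) = (-0.8660,-0.5000,0.0000)
R[1][2] = -0.5000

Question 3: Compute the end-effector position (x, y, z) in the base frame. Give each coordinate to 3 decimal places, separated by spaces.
after link 1: o_1 = (1.0000, -1.7321, 0.0000)
after link 2: o_2 = (1.0000, -3.7321, 1.0000)

1.000 -3.732 1.000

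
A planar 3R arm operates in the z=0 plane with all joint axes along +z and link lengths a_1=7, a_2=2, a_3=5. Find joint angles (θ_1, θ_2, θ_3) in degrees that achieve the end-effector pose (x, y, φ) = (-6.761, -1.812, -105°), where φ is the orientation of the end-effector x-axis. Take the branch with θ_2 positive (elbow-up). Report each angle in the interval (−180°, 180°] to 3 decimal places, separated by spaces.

wrist centre = target − a_3·(cos φ, sin φ) = (-5.4669, 3.0176)
cos θ_2 = (38.9931−7²−2²)/(2·7·2) = -0.5002; θ_2 = 120.0162° (elbow-up)
β = atan2(3.0176,-5.4669) = 151.1021°; ψ = atan2(1.7318,5.9995) = 16.1009°
θ_1 = β − ψ = 135.0013°
θ_3 = φ − θ_1 − θ_2 = -0.0175° (wrapped to (-180°,180°])

135.001 120.016 -0.017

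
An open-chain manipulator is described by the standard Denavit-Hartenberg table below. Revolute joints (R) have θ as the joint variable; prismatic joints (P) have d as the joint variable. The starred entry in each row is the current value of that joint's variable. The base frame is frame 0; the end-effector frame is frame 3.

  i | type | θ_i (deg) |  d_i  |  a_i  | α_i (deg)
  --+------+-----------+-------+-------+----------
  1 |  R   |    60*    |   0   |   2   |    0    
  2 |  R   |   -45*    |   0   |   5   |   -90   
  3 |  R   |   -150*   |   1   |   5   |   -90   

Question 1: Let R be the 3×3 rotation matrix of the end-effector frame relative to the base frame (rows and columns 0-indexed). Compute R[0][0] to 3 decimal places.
End-effector x-axis (col 0 of R) = (-0.8365,-0.2241,0.5000)
R[0][0] = -0.8365

-0.837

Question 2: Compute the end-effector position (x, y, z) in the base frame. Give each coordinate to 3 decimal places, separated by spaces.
1.388 2.871 2.500

after link 1: o_1 = (1.0000, 1.7321, 0.0000)
after link 2: o_2 = (5.8296, 3.0261, 0.0000)
after link 3: o_3 = (1.3882, 2.8714, 2.5000)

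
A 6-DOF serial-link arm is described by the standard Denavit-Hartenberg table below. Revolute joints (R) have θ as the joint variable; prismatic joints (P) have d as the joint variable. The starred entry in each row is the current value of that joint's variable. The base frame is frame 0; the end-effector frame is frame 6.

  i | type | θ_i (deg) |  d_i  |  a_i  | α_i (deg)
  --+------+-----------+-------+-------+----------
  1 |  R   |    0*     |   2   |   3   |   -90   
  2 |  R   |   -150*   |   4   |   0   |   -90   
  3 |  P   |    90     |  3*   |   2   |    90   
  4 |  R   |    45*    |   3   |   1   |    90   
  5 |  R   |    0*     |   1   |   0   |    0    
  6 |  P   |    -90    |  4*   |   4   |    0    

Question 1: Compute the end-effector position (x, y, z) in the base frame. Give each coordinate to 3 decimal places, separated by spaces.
3.952 -2.243 1.649

after link 1: o_1 = (3.0000, 0.0000, 2.0000)
after link 2: o_2 = (3.0000, 4.0000, 2.0000)
after link 3: o_3 = (4.5000, 2.0000, 4.5981)
after link 4: o_4 = (2.2555, 1.2929, 6.7104)
after link 5: o_5 = (1.9019, 0.5858, 6.0981)
after link 6: o_6 = (3.9518, -2.2426, 1.6486)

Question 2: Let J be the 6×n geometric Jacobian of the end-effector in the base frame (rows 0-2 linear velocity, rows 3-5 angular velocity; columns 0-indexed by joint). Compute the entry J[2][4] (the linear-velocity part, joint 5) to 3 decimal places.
2.449

axis z_4 = (-0.3536,-0.7071,-0.6124); lever o_n−o_4 = (1.6963,-3.5355,-5.0619)
cross product → J_v[:, 4] = (1.4142,-2.8284,2.4495)
J_ω[:, 4] = z_4
entry J[2][4] = 2.4495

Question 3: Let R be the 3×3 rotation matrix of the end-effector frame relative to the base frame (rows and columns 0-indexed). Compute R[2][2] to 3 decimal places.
End-effector z-axis (col 2 of R) = (-0.3536,-0.7071,-0.6124)
R[2][2] = -0.6124

-0.612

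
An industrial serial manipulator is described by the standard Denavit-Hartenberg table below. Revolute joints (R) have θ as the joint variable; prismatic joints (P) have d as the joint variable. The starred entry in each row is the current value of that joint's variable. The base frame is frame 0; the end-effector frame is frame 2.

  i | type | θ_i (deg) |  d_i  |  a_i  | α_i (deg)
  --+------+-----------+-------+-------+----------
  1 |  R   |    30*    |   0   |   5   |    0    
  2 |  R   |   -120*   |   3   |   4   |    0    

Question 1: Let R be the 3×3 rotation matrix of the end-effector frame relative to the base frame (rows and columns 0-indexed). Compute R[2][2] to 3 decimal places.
End-effector z-axis (col 2 of R) = (0.0000,0.0000,1.0000)
R[2][2] = 1.0000

1.000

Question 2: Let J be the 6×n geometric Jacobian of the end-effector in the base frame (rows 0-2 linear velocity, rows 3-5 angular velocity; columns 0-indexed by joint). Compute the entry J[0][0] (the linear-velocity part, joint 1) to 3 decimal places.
1.500

axis z_0 = ẑ; lever o_n−o_0 = (4.3301,-1.5000,3.0000)
cross product → J_v[:, 0] = (1.5000,4.3301,-0.0000)
J_ω[:, 0] = z_0
entry J[0][0] = 1.5000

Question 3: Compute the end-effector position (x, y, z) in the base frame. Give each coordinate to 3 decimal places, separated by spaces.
4.330 -1.500 3.000

after link 1: o_1 = (4.3301, 2.5000, 0.0000)
after link 2: o_2 = (4.3301, -1.5000, 3.0000)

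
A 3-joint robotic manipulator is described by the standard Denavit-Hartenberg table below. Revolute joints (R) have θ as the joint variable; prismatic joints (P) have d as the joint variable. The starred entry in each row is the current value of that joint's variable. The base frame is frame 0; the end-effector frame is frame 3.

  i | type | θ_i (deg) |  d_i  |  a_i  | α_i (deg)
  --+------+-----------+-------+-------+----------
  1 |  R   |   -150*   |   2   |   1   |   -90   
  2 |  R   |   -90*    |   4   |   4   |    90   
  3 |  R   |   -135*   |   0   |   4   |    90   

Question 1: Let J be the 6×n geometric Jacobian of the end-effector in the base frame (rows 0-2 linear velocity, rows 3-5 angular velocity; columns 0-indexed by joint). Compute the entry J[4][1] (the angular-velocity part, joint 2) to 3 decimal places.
-0.866

axis z_1 = (0.5000,-0.8660,0.0000); lever o_n−o_1 = (0.5858,-1.0146,1.1716)
cross product → J_v[:, 1] = (-1.0146,-0.5858,0.0000)
J_ω[:, 1] = z_1
entry J[4][1] = -0.8660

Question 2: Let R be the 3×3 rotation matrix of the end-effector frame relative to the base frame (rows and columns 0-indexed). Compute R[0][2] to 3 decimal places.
0.354

End-effector z-axis (col 2 of R) = (0.3536,-0.6124,-0.7071)
R[0][2] = 0.3536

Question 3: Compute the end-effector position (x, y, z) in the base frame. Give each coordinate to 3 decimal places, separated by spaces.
-0.280 -1.515 3.172

after link 1: o_1 = (-0.8660, -0.5000, 2.0000)
after link 2: o_2 = (1.1340, -3.9641, 6.0000)
after link 3: o_3 = (-0.2802, -1.5146, 3.1716)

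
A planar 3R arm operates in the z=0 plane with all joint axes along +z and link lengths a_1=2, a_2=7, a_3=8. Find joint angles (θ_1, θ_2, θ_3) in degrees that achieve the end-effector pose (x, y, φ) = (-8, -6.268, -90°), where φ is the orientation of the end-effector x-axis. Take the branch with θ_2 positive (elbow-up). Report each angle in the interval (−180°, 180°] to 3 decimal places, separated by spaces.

wrist centre = target − a_3·(cos φ, sin φ) = (-8.0000, 1.7320)
cos θ_2 = (66.9998−2²−7²)/(2·2·7) = 0.5000; θ_2 = 60.0004° (elbow-up)
β = atan2(1.7320,-8.0000) = 167.7840°; ψ = atan2(6.0622,5.5000) = 47.7840°
θ_1 = β − ψ = 120.0000°
θ_3 = φ − θ_1 − θ_2 = 89.9996° (wrapped to (-180°,180°])

120.000 60.000 90.000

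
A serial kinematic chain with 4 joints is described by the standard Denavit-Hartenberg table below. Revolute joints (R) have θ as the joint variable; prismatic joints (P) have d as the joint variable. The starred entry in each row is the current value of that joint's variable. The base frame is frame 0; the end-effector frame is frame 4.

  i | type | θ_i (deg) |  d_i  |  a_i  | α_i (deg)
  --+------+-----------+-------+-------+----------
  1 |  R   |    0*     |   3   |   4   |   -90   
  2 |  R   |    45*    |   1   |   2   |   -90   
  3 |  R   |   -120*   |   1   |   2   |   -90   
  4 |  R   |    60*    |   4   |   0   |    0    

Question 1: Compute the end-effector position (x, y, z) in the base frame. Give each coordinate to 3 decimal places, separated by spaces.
after link 1: o_1 = (4.0000, 0.0000, 3.0000)
after link 2: o_2 = (5.4142, 1.0000, 1.5858)
after link 3: o_3 = (4.0000, 2.7321, 1.5858)
after link 4: o_4 = (6.4495, 4.7321, -0.8637)

6.449 4.732 -0.864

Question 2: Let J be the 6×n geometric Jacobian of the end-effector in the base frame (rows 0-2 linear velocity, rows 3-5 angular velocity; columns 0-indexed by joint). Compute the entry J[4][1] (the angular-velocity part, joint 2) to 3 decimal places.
axis z_1 = (0.0000,1.0000,0.0000); lever o_n−o_1 = (2.4495,4.7321,-3.8637)
cross product → J_v[:, 1] = (-3.8637,0.0000,-2.4495)
J_ω[:, 1] = z_1
entry J[4][1] = 1.0000

1.000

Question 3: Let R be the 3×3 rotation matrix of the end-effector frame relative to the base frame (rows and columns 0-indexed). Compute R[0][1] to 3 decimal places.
0.660

End-effector y-axis (col 1 of R) = (0.6597,-0.7500,0.0474)
R[0][1] = 0.6597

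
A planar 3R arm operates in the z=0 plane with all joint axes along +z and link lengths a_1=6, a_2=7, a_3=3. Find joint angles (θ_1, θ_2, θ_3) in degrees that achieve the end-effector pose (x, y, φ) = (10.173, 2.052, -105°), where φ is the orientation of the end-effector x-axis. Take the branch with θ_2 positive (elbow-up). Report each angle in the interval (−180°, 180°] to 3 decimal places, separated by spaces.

-0.002 45.006 -150.003

wrist centre = target − a_3·(cos φ, sin φ) = (10.9495, 4.9498)
cos θ_2 = (144.3909−6²−7²)/(2·6·7) = 0.7070; θ_2 = 45.0058° (elbow-up)
β = atan2(4.9498,10.9495) = 24.3257°; ψ = atan2(4.9503,10.9492) = 24.3282°
θ_1 = β − ψ = -0.0025°
θ_3 = φ − θ_1 − θ_2 = -150.0034° (wrapped to (-180°,180°])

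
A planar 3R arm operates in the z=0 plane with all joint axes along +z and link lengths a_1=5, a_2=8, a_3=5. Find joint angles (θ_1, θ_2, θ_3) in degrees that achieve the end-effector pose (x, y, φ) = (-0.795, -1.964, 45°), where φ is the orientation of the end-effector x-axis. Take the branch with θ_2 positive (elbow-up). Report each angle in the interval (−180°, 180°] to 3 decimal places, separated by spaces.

149.994 120.001 135.005

wrist centre = target − a_3·(cos φ, sin φ) = (-4.3305, -5.4995)
cos θ_2 = (48.9984−5²−8²)/(2·5·8) = -0.5000; θ_2 = 120.0013° (elbow-up)
β = atan2(-5.4995,-4.3305) = -128.2182°; ψ = atan2(6.9281,0.9998) = 81.7880°
θ_1 = β − ψ = -210.0062°
θ_3 = φ − θ_1 − θ_2 = 135.0048° (wrapped to (-180°,180°])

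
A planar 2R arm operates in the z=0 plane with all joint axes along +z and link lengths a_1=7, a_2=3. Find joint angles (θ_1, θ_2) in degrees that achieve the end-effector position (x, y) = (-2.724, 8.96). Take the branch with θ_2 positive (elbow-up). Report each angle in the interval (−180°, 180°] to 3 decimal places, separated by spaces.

93.820 44.994

cos θ_2 = (87.7018−7²−3²)/(2·7·3) = 0.7072; θ_2 = 44.9937° (elbow-up)
β = atan2(8.9600,-2.7240) = 106.9102°; ψ = atan2(2.1211,9.1216) = 13.0907°
θ_1 = β − ψ = 93.8195°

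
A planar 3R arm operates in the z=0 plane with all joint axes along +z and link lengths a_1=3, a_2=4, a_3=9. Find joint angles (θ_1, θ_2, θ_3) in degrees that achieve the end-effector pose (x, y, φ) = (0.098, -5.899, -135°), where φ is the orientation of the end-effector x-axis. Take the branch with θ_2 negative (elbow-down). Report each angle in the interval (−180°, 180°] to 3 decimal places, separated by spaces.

29.997 -44.991 -120.006

wrist centre = target − a_3·(cos φ, sin φ) = (6.4620, 0.4650)
cos θ_2 = (41.9731−3²−4²)/(2·3·4) = 0.7072; θ_2 = -44.9913° (elbow-down)
β = atan2(0.4650,6.4620) = 4.1155°; ψ = atan2(-2.8280,5.8289) = -25.8814°
θ_1 = β − ψ = 29.9969°
θ_3 = φ − θ_1 − θ_2 = -120.0056° (wrapped to (-180°,180°])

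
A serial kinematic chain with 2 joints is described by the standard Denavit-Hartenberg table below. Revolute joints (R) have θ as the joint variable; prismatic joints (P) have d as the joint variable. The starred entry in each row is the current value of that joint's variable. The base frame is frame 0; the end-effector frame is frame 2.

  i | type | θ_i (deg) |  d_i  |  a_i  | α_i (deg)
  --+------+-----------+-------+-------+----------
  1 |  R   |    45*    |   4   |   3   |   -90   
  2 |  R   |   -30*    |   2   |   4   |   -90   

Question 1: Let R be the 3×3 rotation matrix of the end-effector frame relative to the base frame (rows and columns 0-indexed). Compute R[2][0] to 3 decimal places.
End-effector x-axis (col 0 of R) = (0.6124,0.6124,0.5000)
R[2][0] = 0.5000

0.500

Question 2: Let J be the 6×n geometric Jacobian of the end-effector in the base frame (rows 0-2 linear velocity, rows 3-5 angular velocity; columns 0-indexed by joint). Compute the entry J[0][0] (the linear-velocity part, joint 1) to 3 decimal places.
-5.985

axis z_0 = ẑ; lever o_n−o_0 = (3.1566,5.9850,6.0000)
cross product → J_v[:, 0] = (-5.9850,3.1566,0.0000)
J_ω[:, 0] = z_0
entry J[0][0] = -5.9850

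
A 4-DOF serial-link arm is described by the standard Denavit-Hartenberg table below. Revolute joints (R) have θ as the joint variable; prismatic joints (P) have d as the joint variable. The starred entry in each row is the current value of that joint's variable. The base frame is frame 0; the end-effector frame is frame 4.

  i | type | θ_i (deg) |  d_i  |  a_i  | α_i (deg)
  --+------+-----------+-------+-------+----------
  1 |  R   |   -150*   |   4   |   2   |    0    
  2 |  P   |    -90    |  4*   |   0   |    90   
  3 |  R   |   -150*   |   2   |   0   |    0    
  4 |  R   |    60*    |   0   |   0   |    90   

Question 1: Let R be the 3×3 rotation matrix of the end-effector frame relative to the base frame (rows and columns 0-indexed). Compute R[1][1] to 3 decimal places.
0.500

End-effector y-axis (col 1 of R) = (0.8660,0.5000,0.0000)
R[1][1] = 0.5000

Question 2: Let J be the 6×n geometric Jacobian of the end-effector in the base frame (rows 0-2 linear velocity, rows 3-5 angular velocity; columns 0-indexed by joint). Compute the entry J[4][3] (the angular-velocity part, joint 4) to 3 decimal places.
0.500

axis z_3 = (0.8660,0.5000,0.0000); lever o_n−o_3 = (0.0000,0.0000,0.0000)
cross product → J_v[:, 3] = (0.0000,0.0000,0.0000)
J_ω[:, 3] = z_3
entry J[4][3] = 0.5000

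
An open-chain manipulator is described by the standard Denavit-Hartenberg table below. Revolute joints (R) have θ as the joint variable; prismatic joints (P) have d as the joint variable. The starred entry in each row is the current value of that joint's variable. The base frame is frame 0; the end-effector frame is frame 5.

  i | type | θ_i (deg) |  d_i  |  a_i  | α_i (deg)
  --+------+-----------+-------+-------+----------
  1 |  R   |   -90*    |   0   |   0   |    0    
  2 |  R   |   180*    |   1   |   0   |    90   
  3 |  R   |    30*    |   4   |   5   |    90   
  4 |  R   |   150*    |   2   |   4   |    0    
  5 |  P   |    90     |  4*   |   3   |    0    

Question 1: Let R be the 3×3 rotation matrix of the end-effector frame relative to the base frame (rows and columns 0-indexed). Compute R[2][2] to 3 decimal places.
-0.866

End-effector z-axis (col 2 of R) = (0.0000,0.5000,-0.8660)
R[2][2] = -0.8660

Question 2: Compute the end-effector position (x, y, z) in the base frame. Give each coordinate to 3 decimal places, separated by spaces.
3.402 3.031 -4.178

after link 1: o_1 = (0.0000, 0.0000, 0.0000)
after link 2: o_2 = (0.0000, 0.0000, 1.0000)
after link 3: o_3 = (4.0000, 4.3301, 3.5000)
after link 4: o_4 = (6.0000, 2.3301, 0.0359)
after link 5: o_5 = (3.4019, 3.0311, -4.1782)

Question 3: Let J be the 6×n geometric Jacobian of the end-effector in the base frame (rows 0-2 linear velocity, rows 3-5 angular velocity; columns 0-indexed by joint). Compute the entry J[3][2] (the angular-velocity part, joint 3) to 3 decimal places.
1.000

axis z_2 = (1.0000,-0.0000,0.0000); lever o_n−o_2 = (3.4019,3.0311,-5.1782)
cross product → J_v[:, 2] = (0.0000,5.1782,3.0311)
J_ω[:, 2] = z_2
entry J[3][2] = 1.0000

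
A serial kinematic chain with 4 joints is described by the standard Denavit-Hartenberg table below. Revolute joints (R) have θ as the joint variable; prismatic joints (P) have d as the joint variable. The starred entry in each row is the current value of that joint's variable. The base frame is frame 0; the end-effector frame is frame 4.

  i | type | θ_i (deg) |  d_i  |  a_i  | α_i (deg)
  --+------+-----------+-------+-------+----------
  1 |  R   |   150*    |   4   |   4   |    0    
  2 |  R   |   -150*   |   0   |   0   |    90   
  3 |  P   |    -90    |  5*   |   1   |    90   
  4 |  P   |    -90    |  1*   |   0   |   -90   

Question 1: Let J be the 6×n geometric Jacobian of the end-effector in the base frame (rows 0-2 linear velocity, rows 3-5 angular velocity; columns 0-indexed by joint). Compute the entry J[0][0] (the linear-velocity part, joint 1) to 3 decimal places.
axis z_0 = ẑ; lever o_n−o_0 = (-4.4641,-3.0000,3.0000)
cross product → J_v[:, 0] = (3.0000,-4.4641,0.0000)
J_ω[:, 0] = z_0
entry J[0][0] = 3.0000

3.000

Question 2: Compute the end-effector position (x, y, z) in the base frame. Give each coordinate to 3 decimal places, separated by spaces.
after link 1: o_1 = (-3.4641, 2.0000, 4.0000)
after link 2: o_2 = (-3.4641, 2.0000, 4.0000)
after link 3: o_3 = (-3.4641, -3.0000, 3.0000)
after link 4: o_4 = (-4.4641, -3.0000, 3.0000)

-4.464 -3.000 3.000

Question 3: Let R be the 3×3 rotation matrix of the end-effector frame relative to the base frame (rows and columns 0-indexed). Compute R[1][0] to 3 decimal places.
1.000

End-effector x-axis (col 0 of R) = (-0.0000,1.0000,-0.0000)
R[1][0] = 1.0000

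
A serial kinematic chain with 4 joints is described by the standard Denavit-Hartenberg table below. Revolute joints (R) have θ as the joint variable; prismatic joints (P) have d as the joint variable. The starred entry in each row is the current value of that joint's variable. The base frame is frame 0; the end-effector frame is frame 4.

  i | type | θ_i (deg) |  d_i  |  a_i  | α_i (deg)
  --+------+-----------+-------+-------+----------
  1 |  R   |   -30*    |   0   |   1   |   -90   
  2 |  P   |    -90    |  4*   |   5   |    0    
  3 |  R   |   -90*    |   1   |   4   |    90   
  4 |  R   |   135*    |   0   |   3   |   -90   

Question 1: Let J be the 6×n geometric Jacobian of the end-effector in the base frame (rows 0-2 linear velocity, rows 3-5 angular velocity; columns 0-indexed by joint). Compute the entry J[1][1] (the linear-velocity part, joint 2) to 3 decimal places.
0.866

prismatic axis z_1 = (0.5000,0.8660,0.0000)
J_v[:, 1] = z_1; J_ω[:, 1] = (0,0,0)
entry J[1][1] = 0.8660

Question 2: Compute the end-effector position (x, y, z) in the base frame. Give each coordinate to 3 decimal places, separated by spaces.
after link 1: o_1 = (0.8660, -0.5000, 0.0000)
after link 2: o_2 = (2.8660, 2.9641, 5.0000)
after link 3: o_3 = (-0.0981, 5.8301, 5.0000)
after link 4: o_4 = (2.7997, 6.6066, 5.0000)

2.800 6.607 5.000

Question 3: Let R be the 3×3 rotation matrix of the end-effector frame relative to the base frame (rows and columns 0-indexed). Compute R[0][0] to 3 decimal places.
0.966

End-effector x-axis (col 0 of R) = (0.9659,0.2588,0.0000)
R[0][0] = 0.9659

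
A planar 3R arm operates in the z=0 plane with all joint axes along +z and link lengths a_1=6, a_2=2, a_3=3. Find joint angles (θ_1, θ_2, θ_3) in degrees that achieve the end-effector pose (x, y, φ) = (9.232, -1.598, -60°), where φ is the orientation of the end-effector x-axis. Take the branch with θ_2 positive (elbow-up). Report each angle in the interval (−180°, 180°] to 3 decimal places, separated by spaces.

-0.000 30.003 -90.003

wrist centre = target − a_3·(cos φ, sin φ) = (7.7320, 1.0001)
cos θ_2 = (60.7840−6²−2²)/(2·6·2) = 0.8660; θ_2 = 30.0030° (elbow-up)
β = atan2(1.0001,7.7320) = 7.3699°; ψ = atan2(1.0001,7.7320) = 7.3700°
θ_1 = β − ψ = -0.0001°
θ_3 = φ − θ_1 − θ_2 = -90.0029° (wrapped to (-180°,180°])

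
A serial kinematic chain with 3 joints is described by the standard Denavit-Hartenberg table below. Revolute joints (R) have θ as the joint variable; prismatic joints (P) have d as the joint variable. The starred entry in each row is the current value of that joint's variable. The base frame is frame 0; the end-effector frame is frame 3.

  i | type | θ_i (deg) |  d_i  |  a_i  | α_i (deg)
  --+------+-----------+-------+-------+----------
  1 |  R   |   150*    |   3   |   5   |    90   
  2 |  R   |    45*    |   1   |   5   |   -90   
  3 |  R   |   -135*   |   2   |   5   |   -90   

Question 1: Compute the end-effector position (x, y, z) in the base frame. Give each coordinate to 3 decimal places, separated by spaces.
-1.734 6.239 5.450

after link 1: o_1 = (-4.3301, 2.5000, 3.0000)
after link 2: o_2 = (-6.8920, 5.1338, 6.5355)
after link 3: o_3 = (-1.7344, 6.2385, 5.4497)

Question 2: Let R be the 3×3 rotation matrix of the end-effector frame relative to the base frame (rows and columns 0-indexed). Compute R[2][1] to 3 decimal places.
End-effector y-axis (col 1 of R) = (-0.6124,0.3536,-0.7071)
R[2][1] = -0.7071

-0.707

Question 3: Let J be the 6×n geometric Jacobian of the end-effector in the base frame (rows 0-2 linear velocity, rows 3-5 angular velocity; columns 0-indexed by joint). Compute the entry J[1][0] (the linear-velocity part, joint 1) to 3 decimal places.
-1.734

axis z_0 = ẑ; lever o_n−o_0 = (-1.7344,6.2385,5.4497)
cross product → J_v[:, 0] = (-6.2385,-1.7344,0.0000)
J_ω[:, 0] = z_0
entry J[1][0] = -1.7344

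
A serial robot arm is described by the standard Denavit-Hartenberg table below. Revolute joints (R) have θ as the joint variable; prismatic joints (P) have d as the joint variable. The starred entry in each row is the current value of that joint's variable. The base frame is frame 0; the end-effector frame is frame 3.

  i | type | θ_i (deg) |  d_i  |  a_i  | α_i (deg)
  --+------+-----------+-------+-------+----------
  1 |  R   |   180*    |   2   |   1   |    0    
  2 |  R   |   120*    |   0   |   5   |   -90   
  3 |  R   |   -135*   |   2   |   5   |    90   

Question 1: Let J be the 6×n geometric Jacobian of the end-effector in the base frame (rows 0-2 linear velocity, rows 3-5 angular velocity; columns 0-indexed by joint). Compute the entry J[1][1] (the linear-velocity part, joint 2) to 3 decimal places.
axis z_1 = (0.0000,0.0000,1.0000); lever o_n−o_1 = (2.4643,-0.2683,3.5355)
cross product → J_v[:, 1] = (0.2683,2.4643,-0.0000)
J_ω[:, 1] = z_1
entry J[1][1] = 2.4643

2.464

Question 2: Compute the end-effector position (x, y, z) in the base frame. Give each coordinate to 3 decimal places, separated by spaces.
after link 1: o_1 = (-1.0000, 0.0000, 2.0000)
after link 2: o_2 = (1.5000, -4.3301, 2.0000)
after link 3: o_3 = (1.4643, -0.2683, 5.5355)

1.464 -0.268 5.536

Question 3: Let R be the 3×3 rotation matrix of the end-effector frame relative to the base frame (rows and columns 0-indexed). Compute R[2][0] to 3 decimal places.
0.707

End-effector x-axis (col 0 of R) = (-0.3536,0.6124,0.7071)
R[2][0] = 0.7071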